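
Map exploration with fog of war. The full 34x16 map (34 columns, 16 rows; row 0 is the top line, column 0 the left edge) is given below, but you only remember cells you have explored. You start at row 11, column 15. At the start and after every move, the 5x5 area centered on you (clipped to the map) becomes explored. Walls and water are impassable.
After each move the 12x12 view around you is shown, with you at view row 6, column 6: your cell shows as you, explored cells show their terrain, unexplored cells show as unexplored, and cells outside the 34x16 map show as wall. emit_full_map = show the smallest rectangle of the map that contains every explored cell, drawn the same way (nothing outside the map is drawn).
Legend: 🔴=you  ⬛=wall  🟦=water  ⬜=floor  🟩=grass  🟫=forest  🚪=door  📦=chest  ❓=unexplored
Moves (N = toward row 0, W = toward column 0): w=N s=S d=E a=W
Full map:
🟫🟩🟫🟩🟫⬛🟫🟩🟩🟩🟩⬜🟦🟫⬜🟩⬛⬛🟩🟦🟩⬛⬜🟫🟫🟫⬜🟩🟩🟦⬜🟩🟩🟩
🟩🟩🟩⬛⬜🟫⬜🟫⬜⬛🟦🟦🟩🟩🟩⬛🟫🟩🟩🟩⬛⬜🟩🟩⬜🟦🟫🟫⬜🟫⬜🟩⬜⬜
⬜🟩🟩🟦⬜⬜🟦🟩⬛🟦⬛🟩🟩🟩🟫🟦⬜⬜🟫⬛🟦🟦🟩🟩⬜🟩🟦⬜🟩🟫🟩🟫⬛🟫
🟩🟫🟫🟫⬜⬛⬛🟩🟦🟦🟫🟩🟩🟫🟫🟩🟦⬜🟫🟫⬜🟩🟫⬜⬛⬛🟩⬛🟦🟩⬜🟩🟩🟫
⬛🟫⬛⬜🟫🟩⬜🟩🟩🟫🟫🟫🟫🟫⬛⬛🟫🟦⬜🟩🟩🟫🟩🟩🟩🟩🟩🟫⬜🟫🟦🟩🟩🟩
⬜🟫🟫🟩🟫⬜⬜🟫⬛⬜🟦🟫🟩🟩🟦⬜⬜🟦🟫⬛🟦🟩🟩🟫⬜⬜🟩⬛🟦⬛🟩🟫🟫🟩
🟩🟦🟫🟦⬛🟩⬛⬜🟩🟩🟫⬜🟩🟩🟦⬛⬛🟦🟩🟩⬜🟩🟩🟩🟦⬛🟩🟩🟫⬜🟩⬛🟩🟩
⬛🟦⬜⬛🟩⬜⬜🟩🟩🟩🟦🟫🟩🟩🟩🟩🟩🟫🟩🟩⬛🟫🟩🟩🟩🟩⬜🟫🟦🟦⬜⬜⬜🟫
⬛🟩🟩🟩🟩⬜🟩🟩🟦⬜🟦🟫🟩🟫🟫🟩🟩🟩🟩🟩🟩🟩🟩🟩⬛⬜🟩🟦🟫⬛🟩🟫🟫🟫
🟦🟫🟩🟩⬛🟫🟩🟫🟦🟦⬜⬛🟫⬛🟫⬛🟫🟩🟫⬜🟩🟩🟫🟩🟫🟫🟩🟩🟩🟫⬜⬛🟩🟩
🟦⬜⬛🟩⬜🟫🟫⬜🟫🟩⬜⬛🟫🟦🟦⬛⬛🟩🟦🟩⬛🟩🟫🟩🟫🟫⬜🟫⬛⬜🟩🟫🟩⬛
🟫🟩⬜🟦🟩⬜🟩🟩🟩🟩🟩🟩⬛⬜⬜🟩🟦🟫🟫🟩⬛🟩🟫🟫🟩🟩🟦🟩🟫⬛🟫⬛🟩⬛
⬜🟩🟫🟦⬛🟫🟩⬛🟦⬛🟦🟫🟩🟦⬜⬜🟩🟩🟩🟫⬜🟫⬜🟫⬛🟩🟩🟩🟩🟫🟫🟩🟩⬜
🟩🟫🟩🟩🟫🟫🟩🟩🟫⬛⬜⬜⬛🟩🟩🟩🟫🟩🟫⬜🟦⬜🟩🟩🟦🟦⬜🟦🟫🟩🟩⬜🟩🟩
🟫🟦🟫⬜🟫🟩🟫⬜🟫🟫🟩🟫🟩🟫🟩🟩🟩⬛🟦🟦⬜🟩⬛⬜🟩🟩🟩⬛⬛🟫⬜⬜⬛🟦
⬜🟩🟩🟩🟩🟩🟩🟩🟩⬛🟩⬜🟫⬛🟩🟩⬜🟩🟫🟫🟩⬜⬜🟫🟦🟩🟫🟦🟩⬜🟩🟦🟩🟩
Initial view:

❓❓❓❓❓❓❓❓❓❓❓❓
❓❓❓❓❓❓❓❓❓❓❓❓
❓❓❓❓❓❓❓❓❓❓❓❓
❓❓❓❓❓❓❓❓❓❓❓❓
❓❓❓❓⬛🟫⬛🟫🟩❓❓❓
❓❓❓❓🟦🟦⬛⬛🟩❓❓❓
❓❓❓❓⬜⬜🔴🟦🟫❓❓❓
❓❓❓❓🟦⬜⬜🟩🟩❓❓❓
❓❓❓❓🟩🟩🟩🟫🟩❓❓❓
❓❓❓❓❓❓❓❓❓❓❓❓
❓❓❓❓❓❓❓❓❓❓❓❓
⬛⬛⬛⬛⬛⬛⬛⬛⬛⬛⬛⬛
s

❓❓❓❓❓❓❓❓❓❓❓❓
❓❓❓❓❓❓❓❓❓❓❓❓
❓❓❓❓❓❓❓❓❓❓❓❓
❓❓❓❓⬛🟫⬛🟫🟩❓❓❓
❓❓❓❓🟦🟦⬛⬛🟩❓❓❓
❓❓❓❓⬜⬜🟩🟦🟫❓❓❓
❓❓❓❓🟦⬜🔴🟩🟩❓❓❓
❓❓❓❓🟩🟩🟩🟫🟩❓❓❓
❓❓❓❓🟫🟩🟩🟩⬛❓❓❓
❓❓❓❓❓❓❓❓❓❓❓❓
⬛⬛⬛⬛⬛⬛⬛⬛⬛⬛⬛⬛
⬛⬛⬛⬛⬛⬛⬛⬛⬛⬛⬛⬛

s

❓❓❓❓❓❓❓❓❓❓❓❓
❓❓❓❓❓❓❓❓❓❓❓❓
❓❓❓❓⬛🟫⬛🟫🟩❓❓❓
❓❓❓❓🟦🟦⬛⬛🟩❓❓❓
❓❓❓❓⬜⬜🟩🟦🟫❓❓❓
❓❓❓❓🟦⬜⬜🟩🟩❓❓❓
❓❓❓❓🟩🟩🔴🟫🟩❓❓❓
❓❓❓❓🟫🟩🟩🟩⬛❓❓❓
❓❓❓❓⬛🟩🟩⬜🟩❓❓❓
⬛⬛⬛⬛⬛⬛⬛⬛⬛⬛⬛⬛
⬛⬛⬛⬛⬛⬛⬛⬛⬛⬛⬛⬛
⬛⬛⬛⬛⬛⬛⬛⬛⬛⬛⬛⬛

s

❓❓❓❓❓❓❓❓❓❓❓❓
❓❓❓❓⬛🟫⬛🟫🟩❓❓❓
❓❓❓❓🟦🟦⬛⬛🟩❓❓❓
❓❓❓❓⬜⬜🟩🟦🟫❓❓❓
❓❓❓❓🟦⬜⬜🟩🟩❓❓❓
❓❓❓❓🟩🟩🟩🟫🟩❓❓❓
❓❓❓❓🟫🟩🔴🟩⬛❓❓❓
❓❓❓❓⬛🟩🟩⬜🟩❓❓❓
⬛⬛⬛⬛⬛⬛⬛⬛⬛⬛⬛⬛
⬛⬛⬛⬛⬛⬛⬛⬛⬛⬛⬛⬛
⬛⬛⬛⬛⬛⬛⬛⬛⬛⬛⬛⬛
⬛⬛⬛⬛⬛⬛⬛⬛⬛⬛⬛⬛

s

❓❓❓❓⬛🟫⬛🟫🟩❓❓❓
❓❓❓❓🟦🟦⬛⬛🟩❓❓❓
❓❓❓❓⬜⬜🟩🟦🟫❓❓❓
❓❓❓❓🟦⬜⬜🟩🟩❓❓❓
❓❓❓❓🟩🟩🟩🟫🟩❓❓❓
❓❓❓❓🟫🟩🟩🟩⬛❓❓❓
❓❓❓❓⬛🟩🔴⬜🟩❓❓❓
⬛⬛⬛⬛⬛⬛⬛⬛⬛⬛⬛⬛
⬛⬛⬛⬛⬛⬛⬛⬛⬛⬛⬛⬛
⬛⬛⬛⬛⬛⬛⬛⬛⬛⬛⬛⬛
⬛⬛⬛⬛⬛⬛⬛⬛⬛⬛⬛⬛
⬛⬛⬛⬛⬛⬛⬛⬛⬛⬛⬛⬛

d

❓❓❓⬛🟫⬛🟫🟩❓❓❓❓
❓❓❓🟦🟦⬛⬛🟩❓❓❓❓
❓❓❓⬜⬜🟩🟦🟫❓❓❓❓
❓❓❓🟦⬜⬜🟩🟩❓❓❓❓
❓❓❓🟩🟩🟩🟫🟩🟫❓❓❓
❓❓❓🟫🟩🟩🟩⬛🟦❓❓❓
❓❓❓⬛🟩🟩🔴🟩🟫❓❓❓
⬛⬛⬛⬛⬛⬛⬛⬛⬛⬛⬛⬛
⬛⬛⬛⬛⬛⬛⬛⬛⬛⬛⬛⬛
⬛⬛⬛⬛⬛⬛⬛⬛⬛⬛⬛⬛
⬛⬛⬛⬛⬛⬛⬛⬛⬛⬛⬛⬛
⬛⬛⬛⬛⬛⬛⬛⬛⬛⬛⬛⬛

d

❓❓⬛🟫⬛🟫🟩❓❓❓❓❓
❓❓🟦🟦⬛⬛🟩❓❓❓❓❓
❓❓⬜⬜🟩🟦🟫❓❓❓❓❓
❓❓🟦⬜⬜🟩🟩❓❓❓❓❓
❓❓🟩🟩🟩🟫🟩🟫⬜❓❓❓
❓❓🟫🟩🟩🟩⬛🟦🟦❓❓❓
❓❓⬛🟩🟩⬜🔴🟫🟫❓❓❓
⬛⬛⬛⬛⬛⬛⬛⬛⬛⬛⬛⬛
⬛⬛⬛⬛⬛⬛⬛⬛⬛⬛⬛⬛
⬛⬛⬛⬛⬛⬛⬛⬛⬛⬛⬛⬛
⬛⬛⬛⬛⬛⬛⬛⬛⬛⬛⬛⬛
⬛⬛⬛⬛⬛⬛⬛⬛⬛⬛⬛⬛

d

❓⬛🟫⬛🟫🟩❓❓❓❓❓❓
❓🟦🟦⬛⬛🟩❓❓❓❓❓❓
❓⬜⬜🟩🟦🟫❓❓❓❓❓❓
❓🟦⬜⬜🟩🟩❓❓❓❓❓❓
❓🟩🟩🟩🟫🟩🟫⬜🟦❓❓❓
❓🟫🟩🟩🟩⬛🟦🟦⬜❓❓❓
❓⬛🟩🟩⬜🟩🔴🟫🟩❓❓❓
⬛⬛⬛⬛⬛⬛⬛⬛⬛⬛⬛⬛
⬛⬛⬛⬛⬛⬛⬛⬛⬛⬛⬛⬛
⬛⬛⬛⬛⬛⬛⬛⬛⬛⬛⬛⬛
⬛⬛⬛⬛⬛⬛⬛⬛⬛⬛⬛⬛
⬛⬛⬛⬛⬛⬛⬛⬛⬛⬛⬛⬛

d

⬛🟫⬛🟫🟩❓❓❓❓❓❓❓
🟦🟦⬛⬛🟩❓❓❓❓❓❓❓
⬜⬜🟩🟦🟫❓❓❓❓❓❓❓
🟦⬜⬜🟩🟩❓❓❓❓❓❓❓
🟩🟩🟩🟫🟩🟫⬜🟦⬜❓❓❓
🟫🟩🟩🟩⬛🟦🟦⬜🟩❓❓❓
⬛🟩🟩⬜🟩🟫🔴🟩⬜❓❓❓
⬛⬛⬛⬛⬛⬛⬛⬛⬛⬛⬛⬛
⬛⬛⬛⬛⬛⬛⬛⬛⬛⬛⬛⬛
⬛⬛⬛⬛⬛⬛⬛⬛⬛⬛⬛⬛
⬛⬛⬛⬛⬛⬛⬛⬛⬛⬛⬛⬛
⬛⬛⬛⬛⬛⬛⬛⬛⬛⬛⬛⬛

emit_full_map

⬛🟫⬛🟫🟩❓❓❓❓
🟦🟦⬛⬛🟩❓❓❓❓
⬜⬜🟩🟦🟫❓❓❓❓
🟦⬜⬜🟩🟩❓❓❓❓
🟩🟩🟩🟫🟩🟫⬜🟦⬜
🟫🟩🟩🟩⬛🟦🟦⬜🟩
⬛🟩🟩⬜🟩🟫🔴🟩⬜

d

🟫⬛🟫🟩❓❓❓❓❓❓❓❓
🟦⬛⬛🟩❓❓❓❓❓❓❓❓
⬜🟩🟦🟫❓❓❓❓❓❓❓❓
⬜⬜🟩🟩❓❓❓❓❓❓❓❓
🟩🟩🟫🟩🟫⬜🟦⬜🟩❓❓❓
🟩🟩🟩⬛🟦🟦⬜🟩⬛❓❓❓
🟩🟩⬜🟩🟫🟫🔴⬜⬜❓❓❓
⬛⬛⬛⬛⬛⬛⬛⬛⬛⬛⬛⬛
⬛⬛⬛⬛⬛⬛⬛⬛⬛⬛⬛⬛
⬛⬛⬛⬛⬛⬛⬛⬛⬛⬛⬛⬛
⬛⬛⬛⬛⬛⬛⬛⬛⬛⬛⬛⬛
⬛⬛⬛⬛⬛⬛⬛⬛⬛⬛⬛⬛

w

❓❓❓❓❓❓❓❓❓❓❓❓
🟫⬛🟫🟩❓❓❓❓❓❓❓❓
🟦⬛⬛🟩❓❓❓❓❓❓❓❓
⬜🟩🟦🟫❓❓❓❓❓❓❓❓
⬜⬜🟩🟩🟩🟫⬜🟫⬜❓❓❓
🟩🟩🟫🟩🟫⬜🟦⬜🟩❓❓❓
🟩🟩🟩⬛🟦🟦🔴🟩⬛❓❓❓
🟩🟩⬜🟩🟫🟫🟩⬜⬜❓❓❓
⬛⬛⬛⬛⬛⬛⬛⬛⬛⬛⬛⬛
⬛⬛⬛⬛⬛⬛⬛⬛⬛⬛⬛⬛
⬛⬛⬛⬛⬛⬛⬛⬛⬛⬛⬛⬛
⬛⬛⬛⬛⬛⬛⬛⬛⬛⬛⬛⬛

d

❓❓❓❓❓❓❓❓❓❓❓❓
⬛🟫🟩❓❓❓❓❓❓❓❓❓
⬛⬛🟩❓❓❓❓❓❓❓❓❓
🟩🟦🟫❓❓❓❓❓❓❓❓❓
⬜🟩🟩🟩🟫⬜🟫⬜🟫❓❓❓
🟩🟫🟩🟫⬜🟦⬜🟩🟩❓❓❓
🟩🟩⬛🟦🟦⬜🔴⬛⬜❓❓❓
🟩⬜🟩🟫🟫🟩⬜⬜🟫❓❓❓
⬛⬛⬛⬛⬛⬛⬛⬛⬛⬛⬛⬛
⬛⬛⬛⬛⬛⬛⬛⬛⬛⬛⬛⬛
⬛⬛⬛⬛⬛⬛⬛⬛⬛⬛⬛⬛
⬛⬛⬛⬛⬛⬛⬛⬛⬛⬛⬛⬛

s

⬛🟫🟩❓❓❓❓❓❓❓❓❓
⬛⬛🟩❓❓❓❓❓❓❓❓❓
🟩🟦🟫❓❓❓❓❓❓❓❓❓
⬜🟩🟩🟩🟫⬜🟫⬜🟫❓❓❓
🟩🟫🟩🟫⬜🟦⬜🟩🟩❓❓❓
🟩🟩⬛🟦🟦⬜🟩⬛⬜❓❓❓
🟩⬜🟩🟫🟫🟩🔴⬜🟫❓❓❓
⬛⬛⬛⬛⬛⬛⬛⬛⬛⬛⬛⬛
⬛⬛⬛⬛⬛⬛⬛⬛⬛⬛⬛⬛
⬛⬛⬛⬛⬛⬛⬛⬛⬛⬛⬛⬛
⬛⬛⬛⬛⬛⬛⬛⬛⬛⬛⬛⬛
⬛⬛⬛⬛⬛⬛⬛⬛⬛⬛⬛⬛

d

🟫🟩❓❓❓❓❓❓❓❓❓❓
⬛🟩❓❓❓❓❓❓❓❓❓❓
🟦🟫❓❓❓❓❓❓❓❓❓❓
🟩🟩🟩🟫⬜🟫⬜🟫❓❓❓❓
🟫🟩🟫⬜🟦⬜🟩🟩🟦❓❓❓
🟩⬛🟦🟦⬜🟩⬛⬜🟩❓❓❓
⬜🟩🟫🟫🟩⬜🔴🟫🟦❓❓❓
⬛⬛⬛⬛⬛⬛⬛⬛⬛⬛⬛⬛
⬛⬛⬛⬛⬛⬛⬛⬛⬛⬛⬛⬛
⬛⬛⬛⬛⬛⬛⬛⬛⬛⬛⬛⬛
⬛⬛⬛⬛⬛⬛⬛⬛⬛⬛⬛⬛
⬛⬛⬛⬛⬛⬛⬛⬛⬛⬛⬛⬛

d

🟩❓❓❓❓❓❓❓❓❓❓❓
🟩❓❓❓❓❓❓❓❓❓❓❓
🟫❓❓❓❓❓❓❓❓❓❓❓
🟩🟩🟫⬜🟫⬜🟫❓❓❓❓❓
🟩🟫⬜🟦⬜🟩🟩🟦🟦❓❓❓
⬛🟦🟦⬜🟩⬛⬜🟩🟩❓❓❓
🟩🟫🟫🟩⬜⬜🔴🟦🟩❓❓❓
⬛⬛⬛⬛⬛⬛⬛⬛⬛⬛⬛⬛
⬛⬛⬛⬛⬛⬛⬛⬛⬛⬛⬛⬛
⬛⬛⬛⬛⬛⬛⬛⬛⬛⬛⬛⬛
⬛⬛⬛⬛⬛⬛⬛⬛⬛⬛⬛⬛
⬛⬛⬛⬛⬛⬛⬛⬛⬛⬛⬛⬛

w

❓❓❓❓❓❓❓❓❓❓❓❓
🟩❓❓❓❓❓❓❓❓❓❓❓
🟩❓❓❓❓❓❓❓❓❓❓❓
🟫❓❓❓❓❓❓❓❓❓❓❓
🟩🟩🟫⬜🟫⬜🟫⬛🟩❓❓❓
🟩🟫⬜🟦⬜🟩🟩🟦🟦❓❓❓
⬛🟦🟦⬜🟩⬛🔴🟩🟩❓❓❓
🟩🟫🟫🟩⬜⬜🟫🟦🟩❓❓❓
⬛⬛⬛⬛⬛⬛⬛⬛⬛⬛⬛⬛
⬛⬛⬛⬛⬛⬛⬛⬛⬛⬛⬛⬛
⬛⬛⬛⬛⬛⬛⬛⬛⬛⬛⬛⬛
⬛⬛⬛⬛⬛⬛⬛⬛⬛⬛⬛⬛

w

❓❓❓❓❓❓❓❓❓❓❓❓
❓❓❓❓❓❓❓❓❓❓❓❓
🟩❓❓❓❓❓❓❓❓❓❓❓
🟩❓❓❓❓❓❓❓❓❓❓❓
🟫❓❓❓🟩🟫🟫🟩🟩❓❓❓
🟩🟩🟫⬜🟫⬜🟫⬛🟩❓❓❓
🟩🟫⬜🟦⬜🟩🔴🟦🟦❓❓❓
⬛🟦🟦⬜🟩⬛⬜🟩🟩❓❓❓
🟩🟫🟫🟩⬜⬜🟫🟦🟩❓❓❓
⬛⬛⬛⬛⬛⬛⬛⬛⬛⬛⬛⬛
⬛⬛⬛⬛⬛⬛⬛⬛⬛⬛⬛⬛
⬛⬛⬛⬛⬛⬛⬛⬛⬛⬛⬛⬛

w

❓❓❓❓❓❓❓❓❓❓❓❓
❓❓❓❓❓❓❓❓❓❓❓❓
❓❓❓❓❓❓❓❓❓❓❓❓
🟩❓❓❓❓❓❓❓❓❓❓❓
🟩❓❓❓🟩🟫🟩🟫🟫❓❓❓
🟫❓❓❓🟩🟫🟫🟩🟩❓❓❓
🟩🟩🟫⬜🟫⬜🔴⬛🟩❓❓❓
🟩🟫⬜🟦⬜🟩🟩🟦🟦❓❓❓
⬛🟦🟦⬜🟩⬛⬜🟩🟩❓❓❓
🟩🟫🟫🟩⬜⬜🟫🟦🟩❓❓❓
⬛⬛⬛⬛⬛⬛⬛⬛⬛⬛⬛⬛
⬛⬛⬛⬛⬛⬛⬛⬛⬛⬛⬛⬛

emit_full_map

⬛🟫⬛🟫🟩❓❓❓❓❓❓❓❓
🟦🟦⬛⬛🟩❓❓❓🟩🟫🟩🟫🟫
⬜⬜🟩🟦🟫❓❓❓🟩🟫🟫🟩🟩
🟦⬜⬜🟩🟩🟩🟫⬜🟫⬜🔴⬛🟩
🟩🟩🟩🟫🟩🟫⬜🟦⬜🟩🟩🟦🟦
🟫🟩🟩🟩⬛🟦🟦⬜🟩⬛⬜🟩🟩
⬛🟩🟩⬜🟩🟫🟫🟩⬜⬜🟫🟦🟩

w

❓❓❓❓❓❓❓❓❓❓❓❓
❓❓❓❓❓❓❓❓❓❓❓❓
❓❓❓❓❓❓❓❓❓❓❓❓
❓❓❓❓❓❓❓❓❓❓❓❓
🟩❓❓❓🟩🟫🟩🟫🟫❓❓❓
🟩❓❓❓🟩🟫🟩🟫🟫❓❓❓
🟫❓❓❓🟩🟫🔴🟩🟩❓❓❓
🟩🟩🟫⬜🟫⬜🟫⬛🟩❓❓❓
🟩🟫⬜🟦⬜🟩🟩🟦🟦❓❓❓
⬛🟦🟦⬜🟩⬛⬜🟩🟩❓❓❓
🟩🟫🟫🟩⬜⬜🟫🟦🟩❓❓❓
⬛⬛⬛⬛⬛⬛⬛⬛⬛⬛⬛⬛

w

❓❓❓❓❓❓❓❓❓❓❓❓
❓❓❓❓❓❓❓❓❓❓❓❓
❓❓❓❓❓❓❓❓❓❓❓❓
❓❓❓❓❓❓❓❓❓❓❓❓
❓❓❓❓🟩🟩🟩⬛⬜❓❓❓
🟩❓❓❓🟩🟫🟩🟫🟫❓❓❓
🟩❓❓❓🟩🟫🔴🟫🟫❓❓❓
🟫❓❓❓🟩🟫🟫🟩🟩❓❓❓
🟩🟩🟫⬜🟫⬜🟫⬛🟩❓❓❓
🟩🟫⬜🟦⬜🟩🟩🟦🟦❓❓❓
⬛🟦🟦⬜🟩⬛⬜🟩🟩❓❓❓
🟩🟫🟫🟩⬜⬜🟫🟦🟩❓❓❓

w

❓❓❓❓❓❓❓❓❓❓❓❓
❓❓❓❓❓❓❓❓❓❓❓❓
❓❓❓❓❓❓❓❓❓❓❓❓
❓❓❓❓❓❓❓❓❓❓❓❓
❓❓❓❓🟫🟩🟩🟩🟩❓❓❓
❓❓❓❓🟩🟩🟩⬛⬜❓❓❓
🟩❓❓❓🟩🟫🔴🟫🟫❓❓❓
🟩❓❓❓🟩🟫🟩🟫🟫❓❓❓
🟫❓❓❓🟩🟫🟫🟩🟩❓❓❓
🟩🟩🟫⬜🟫⬜🟫⬛🟩❓❓❓
🟩🟫⬜🟦⬜🟩🟩🟦🟦❓❓❓
⬛🟦🟦⬜🟩⬛⬜🟩🟩❓❓❓

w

❓❓❓❓❓❓❓❓❓❓❓❓
❓❓❓❓❓❓❓❓❓❓❓❓
❓❓❓❓❓❓❓❓❓❓❓❓
❓❓❓❓❓❓❓❓❓❓❓❓
❓❓❓❓🟩🟩🟩🟦⬛❓❓❓
❓❓❓❓🟫🟩🟩🟩🟩❓❓❓
❓❓❓❓🟩🟩🔴⬛⬜❓❓❓
🟩❓❓❓🟩🟫🟩🟫🟫❓❓❓
🟩❓❓❓🟩🟫🟩🟫🟫❓❓❓
🟫❓❓❓🟩🟫🟫🟩🟩❓❓❓
🟩🟩🟫⬜🟫⬜🟫⬛🟩❓❓❓
🟩🟫⬜🟦⬜🟩🟩🟦🟦❓❓❓

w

❓❓❓❓❓❓❓❓❓❓❓❓
❓❓❓❓❓❓❓❓❓❓❓❓
❓❓❓❓❓❓❓❓❓❓❓❓
❓❓❓❓❓❓❓❓❓❓❓❓
❓❓❓❓🟩🟩🟫⬜⬜❓❓❓
❓❓❓❓🟩🟩🟩🟦⬛❓❓❓
❓❓❓❓🟫🟩🔴🟩🟩❓❓❓
❓❓❓❓🟩🟩🟩⬛⬜❓❓❓
🟩❓❓❓🟩🟫🟩🟫🟫❓❓❓
🟩❓❓❓🟩🟫🟩🟫🟫❓❓❓
🟫❓❓❓🟩🟫🟫🟩🟩❓❓❓
🟩🟩🟫⬜🟫⬜🟫⬛🟩❓❓❓

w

❓❓❓❓❓❓❓❓❓❓❓❓
❓❓❓❓❓❓❓❓❓❓❓❓
❓❓❓❓❓❓❓❓❓❓❓❓
❓❓❓❓❓❓❓❓❓❓❓❓
❓❓❓❓🟫🟩🟩🟩🟩❓❓❓
❓❓❓❓🟩🟩🟫⬜⬜❓❓❓
❓❓❓❓🟩🟩🔴🟦⬛❓❓❓
❓❓❓❓🟫🟩🟩🟩🟩❓❓❓
❓❓❓❓🟩🟩🟩⬛⬜❓❓❓
🟩❓❓❓🟩🟫🟩🟫🟫❓❓❓
🟩❓❓❓🟩🟫🟩🟫🟫❓❓❓
🟫❓❓❓🟩🟫🟫🟩🟩❓❓❓

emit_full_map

❓❓❓❓❓❓❓❓🟫🟩🟩🟩🟩
❓❓❓❓❓❓❓❓🟩🟩🟫⬜⬜
❓❓❓❓❓❓❓❓🟩🟩🔴🟦⬛
❓❓❓❓❓❓❓❓🟫🟩🟩🟩🟩
❓❓❓❓❓❓❓❓🟩🟩🟩⬛⬜
⬛🟫⬛🟫🟩❓❓❓🟩🟫🟩🟫🟫
🟦🟦⬛⬛🟩❓❓❓🟩🟫🟩🟫🟫
⬜⬜🟩🟦🟫❓❓❓🟩🟫🟫🟩🟩
🟦⬜⬜🟩🟩🟩🟫⬜🟫⬜🟫⬛🟩
🟩🟩🟩🟫🟩🟫⬜🟦⬜🟩🟩🟦🟦
🟫🟩🟩🟩⬛🟦🟦⬜🟩⬛⬜🟩🟩
⬛🟩🟩⬜🟩🟫🟫🟩⬜⬜🟫🟦🟩


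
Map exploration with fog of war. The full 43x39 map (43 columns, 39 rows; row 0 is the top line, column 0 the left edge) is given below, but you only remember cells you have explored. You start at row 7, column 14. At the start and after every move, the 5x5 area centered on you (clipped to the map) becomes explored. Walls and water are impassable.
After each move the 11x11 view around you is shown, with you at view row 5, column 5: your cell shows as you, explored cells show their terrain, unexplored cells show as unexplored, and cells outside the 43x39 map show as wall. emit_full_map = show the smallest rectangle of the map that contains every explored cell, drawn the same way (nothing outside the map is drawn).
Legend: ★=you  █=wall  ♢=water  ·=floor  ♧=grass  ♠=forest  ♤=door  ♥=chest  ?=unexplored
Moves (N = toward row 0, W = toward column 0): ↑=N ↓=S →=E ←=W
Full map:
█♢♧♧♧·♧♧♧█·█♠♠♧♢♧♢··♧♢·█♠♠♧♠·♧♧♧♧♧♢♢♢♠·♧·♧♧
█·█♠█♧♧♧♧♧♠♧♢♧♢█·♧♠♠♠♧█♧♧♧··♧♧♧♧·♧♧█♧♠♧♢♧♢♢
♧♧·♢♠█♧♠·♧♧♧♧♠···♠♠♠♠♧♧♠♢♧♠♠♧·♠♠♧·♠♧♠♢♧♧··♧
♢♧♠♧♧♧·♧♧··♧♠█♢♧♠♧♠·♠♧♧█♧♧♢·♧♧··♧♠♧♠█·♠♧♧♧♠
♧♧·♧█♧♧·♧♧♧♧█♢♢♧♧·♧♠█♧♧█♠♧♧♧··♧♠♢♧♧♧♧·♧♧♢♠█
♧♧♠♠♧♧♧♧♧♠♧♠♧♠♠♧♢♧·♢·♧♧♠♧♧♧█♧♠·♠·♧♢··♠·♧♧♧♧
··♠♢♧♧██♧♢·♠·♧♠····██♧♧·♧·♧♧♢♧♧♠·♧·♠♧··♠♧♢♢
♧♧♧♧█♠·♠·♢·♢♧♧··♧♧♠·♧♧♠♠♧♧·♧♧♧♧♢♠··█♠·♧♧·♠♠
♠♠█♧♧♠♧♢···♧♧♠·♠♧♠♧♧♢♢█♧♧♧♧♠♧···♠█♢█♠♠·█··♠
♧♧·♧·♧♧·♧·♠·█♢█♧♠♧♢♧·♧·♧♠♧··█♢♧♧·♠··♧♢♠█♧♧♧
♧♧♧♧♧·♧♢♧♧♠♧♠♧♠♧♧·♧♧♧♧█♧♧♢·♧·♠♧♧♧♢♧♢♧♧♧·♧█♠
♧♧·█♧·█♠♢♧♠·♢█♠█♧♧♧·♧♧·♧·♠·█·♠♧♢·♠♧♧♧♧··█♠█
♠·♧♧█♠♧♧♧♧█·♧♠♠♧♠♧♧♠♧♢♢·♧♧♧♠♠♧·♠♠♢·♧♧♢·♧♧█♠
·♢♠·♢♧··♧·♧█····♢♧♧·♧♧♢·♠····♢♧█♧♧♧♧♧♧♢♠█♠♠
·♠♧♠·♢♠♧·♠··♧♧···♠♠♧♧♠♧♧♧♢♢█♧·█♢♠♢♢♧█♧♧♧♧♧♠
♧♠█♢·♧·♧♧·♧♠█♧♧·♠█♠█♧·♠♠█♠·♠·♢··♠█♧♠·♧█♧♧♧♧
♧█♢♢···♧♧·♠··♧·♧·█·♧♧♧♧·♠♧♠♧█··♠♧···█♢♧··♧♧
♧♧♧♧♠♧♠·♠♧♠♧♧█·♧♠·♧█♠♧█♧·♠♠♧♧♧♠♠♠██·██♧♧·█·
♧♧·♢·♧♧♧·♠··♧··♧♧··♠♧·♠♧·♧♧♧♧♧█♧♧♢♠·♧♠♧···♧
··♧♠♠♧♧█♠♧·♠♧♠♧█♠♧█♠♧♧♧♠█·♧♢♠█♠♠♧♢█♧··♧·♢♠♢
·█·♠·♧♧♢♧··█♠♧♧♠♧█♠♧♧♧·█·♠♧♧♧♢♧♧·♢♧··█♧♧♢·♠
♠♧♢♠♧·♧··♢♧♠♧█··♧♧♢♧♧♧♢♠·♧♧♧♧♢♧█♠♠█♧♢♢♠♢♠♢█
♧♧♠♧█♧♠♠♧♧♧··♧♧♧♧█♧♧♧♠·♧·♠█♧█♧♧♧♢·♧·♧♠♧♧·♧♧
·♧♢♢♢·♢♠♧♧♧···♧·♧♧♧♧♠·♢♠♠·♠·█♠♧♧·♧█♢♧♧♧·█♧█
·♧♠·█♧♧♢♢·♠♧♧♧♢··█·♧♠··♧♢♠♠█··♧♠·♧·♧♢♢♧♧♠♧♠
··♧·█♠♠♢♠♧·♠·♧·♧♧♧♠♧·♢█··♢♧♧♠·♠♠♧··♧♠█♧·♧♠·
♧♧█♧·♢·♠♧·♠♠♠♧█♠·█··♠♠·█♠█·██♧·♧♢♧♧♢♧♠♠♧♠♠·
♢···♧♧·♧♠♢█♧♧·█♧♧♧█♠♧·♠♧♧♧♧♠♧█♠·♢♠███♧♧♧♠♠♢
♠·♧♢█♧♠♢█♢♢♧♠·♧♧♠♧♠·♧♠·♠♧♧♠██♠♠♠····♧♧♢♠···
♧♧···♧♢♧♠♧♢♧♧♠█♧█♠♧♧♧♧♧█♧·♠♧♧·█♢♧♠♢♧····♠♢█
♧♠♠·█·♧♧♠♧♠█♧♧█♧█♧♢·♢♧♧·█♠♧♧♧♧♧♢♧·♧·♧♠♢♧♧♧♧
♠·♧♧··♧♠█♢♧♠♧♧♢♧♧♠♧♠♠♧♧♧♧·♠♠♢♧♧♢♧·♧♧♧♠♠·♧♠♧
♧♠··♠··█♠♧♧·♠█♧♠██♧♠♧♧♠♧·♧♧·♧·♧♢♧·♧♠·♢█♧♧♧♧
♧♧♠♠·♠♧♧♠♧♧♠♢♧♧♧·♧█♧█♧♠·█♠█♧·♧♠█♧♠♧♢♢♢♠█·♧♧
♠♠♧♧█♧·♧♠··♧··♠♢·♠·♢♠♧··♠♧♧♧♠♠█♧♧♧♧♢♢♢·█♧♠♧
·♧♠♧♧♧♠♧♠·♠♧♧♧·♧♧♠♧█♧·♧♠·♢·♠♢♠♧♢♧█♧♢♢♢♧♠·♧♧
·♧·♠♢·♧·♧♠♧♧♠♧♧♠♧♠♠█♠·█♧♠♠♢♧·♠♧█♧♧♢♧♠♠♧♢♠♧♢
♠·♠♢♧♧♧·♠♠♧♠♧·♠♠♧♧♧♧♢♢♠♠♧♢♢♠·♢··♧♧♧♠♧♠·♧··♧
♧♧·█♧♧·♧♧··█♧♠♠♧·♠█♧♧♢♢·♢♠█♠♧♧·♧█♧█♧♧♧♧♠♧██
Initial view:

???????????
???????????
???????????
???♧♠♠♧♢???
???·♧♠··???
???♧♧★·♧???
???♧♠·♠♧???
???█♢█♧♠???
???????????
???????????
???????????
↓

???????????
???????????
???♧♠♠♧♢???
???·♧♠··???
???♧♧··♧???
???♧♠★♠♧???
???█♢█♧♠???
???♠♧♠♧♧???
???????????
???????????
???????????

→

???????????
???????????
??♧♠♠♧♢????
??·♧♠···???
??♧♧··♧♧???
??♧♠·★♧♠???
??█♢█♧♠♧???
??♠♧♠♧♧·???
???????????
???????????
???????????

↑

???????????
???????????
???????????
??♧♠♠♧♢♧???
??·♧♠···???
??♧♧·★♧♧???
??♧♠·♠♧♠???
??█♢█♧♠♧???
??♠♧♠♧♧·???
???????????
???????????

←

???????????
???????????
???????????
???♧♠♠♧♢♧??
???·♧♠···??
???♧♧★·♧♧??
???♧♠·♠♧♠??
???█♢█♧♠♧??
???♠♧♠♧♧·??
???????????
???????????

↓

???????????
???????????
???♧♠♠♧♢♧??
???·♧♠···??
???♧♧··♧♧??
???♧♠★♠♧♠??
???█♢█♧♠♧??
???♠♧♠♧♧·??
???????????
???????????
???????????

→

???????????
???????????
??♧♠♠♧♢♧???
??·♧♠···???
??♧♧··♧♧???
??♧♠·★♧♠???
??█♢█♧♠♧???
??♠♧♠♧♧·???
???????????
???????????
???????????

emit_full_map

♧♠♠♧♢♧
·♧♠···
♧♧··♧♧
♧♠·★♧♠
█♢█♧♠♧
♠♧♠♧♧·

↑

???????????
???????????
???????????
??♧♠♠♧♢♧???
??·♧♠···???
??♧♧·★♧♧???
??♧♠·♠♧♠???
??█♢█♧♠♧???
??♠♧♠♧♧·???
???????????
???????????

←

???????????
???????????
???????????
???♧♠♠♧♢♧??
???·♧♠···??
???♧♧★·♧♧??
???♧♠·♠♧♠??
???█♢█♧♠♧??
???♠♧♠♧♧·??
???????????
???????????


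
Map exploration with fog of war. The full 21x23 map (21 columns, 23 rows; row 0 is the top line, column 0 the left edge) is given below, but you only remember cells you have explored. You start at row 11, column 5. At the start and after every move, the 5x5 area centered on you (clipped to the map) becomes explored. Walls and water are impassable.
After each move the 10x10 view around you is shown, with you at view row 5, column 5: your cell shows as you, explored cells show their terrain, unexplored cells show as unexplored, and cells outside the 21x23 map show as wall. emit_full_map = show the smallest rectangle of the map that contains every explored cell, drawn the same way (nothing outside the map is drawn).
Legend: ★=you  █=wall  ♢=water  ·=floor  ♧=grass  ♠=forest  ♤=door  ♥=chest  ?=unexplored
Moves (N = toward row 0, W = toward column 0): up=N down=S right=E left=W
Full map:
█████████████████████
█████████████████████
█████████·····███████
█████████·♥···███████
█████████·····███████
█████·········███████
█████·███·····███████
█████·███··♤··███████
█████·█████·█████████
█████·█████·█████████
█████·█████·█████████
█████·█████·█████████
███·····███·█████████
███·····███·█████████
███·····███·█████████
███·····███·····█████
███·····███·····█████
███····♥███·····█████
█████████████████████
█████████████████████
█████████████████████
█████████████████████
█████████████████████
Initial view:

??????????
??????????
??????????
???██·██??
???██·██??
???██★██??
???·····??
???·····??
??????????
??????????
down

??????????
??????????
???██·██??
???██·██??
???██·██??
???··★··??
???·····??
???·····??
??????????
??????????

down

??????????
???██·██??
???██·██??
???██·██??
???·····??
???··★··??
???·····??
???·····??
??????????
??????????

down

???██·██??
???██·██??
???██·██??
???·····??
???·····??
???··★··??
???·····??
???·····??
??????????
??????????

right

??██·██???
??██·██???
??██·██???
??·····█??
??·····█??
??···★·█??
??·····█??
??·····█??
??????????
??????????

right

?██·██????
?██·██????
?██·██????
?·····██??
?·····██??
?····★██??
?·····██??
?·····██??
??????????
??????????

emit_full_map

██·██??
██·██??
██·██??
·····██
·····██
····★██
·····██
·····██

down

?██·██????
?██·██????
?·····██??
?·····██??
?·····██??
?····★██??
?·····██??
???··♥██??
??????????
??????????

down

?██·██????
?·····██??
?·····██??
?·····██??
?·····██??
?····★██??
???··♥██??
???█████??
??????????
??????????

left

??██·██???
??·····██?
??·····██?
??·····██?
??·····██?
??···★·██?
???···♥██?
???██████?
??????????
??????????

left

???██·██??
???·····██
???·····██
???·····██
???·····██
???··★··██
???····♥██
???███████
??????????
??????????

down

???·····██
???·····██
???·····██
???·····██
???·····██
???··★·♥██
???███████
???█████??
??????????
??????????

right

??·····██?
??·····██?
??·····██?
??·····██?
??·····██?
??···★♥██?
??███████?
??██████??
??????????
??????????

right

?·····██??
?·····██??
?·····██??
?·····██??
?·····██??
?····★██??
?███████??
?███████??
??????????
??????????

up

?██·██????
?·····██??
?·····██??
?·····██??
?·····██??
?····★██??
?····♥██??
?███████??
?███████??
??????????

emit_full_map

██·██??
██·██??
██·██??
·····██
·····██
·····██
·····██
····★██
····♥██
███████
███████

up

?██·██????
?██·██????
?·····██??
?·····██??
?·····██??
?····★██??
?·····██??
?····♥██??
?███████??
?███████??

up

?██·██????
?██·██????
?██·██????
?·····██??
?·····██??
?····★██??
?·····██??
?·····██??
?····♥██??
?███████??

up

??????????
?██·██????
?██·██????
?██·████??
?·····██??
?····★██??
?·····██??
?·····██??
?·····██??
?····♥██??

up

??????????
??????????
?██·██????
?██·████??
?██·████??
?····★██??
?·····██??
?·····██??
?·····██??
?·····██??

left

??????????
??????????
??██·██???
??██·████?
??██·████?
??···★·██?
??·····██?
??·····██?
??·····██?
??·····██?

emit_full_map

██·██??
██·████
██·████
···★·██
·····██
·····██
·····██
·····██
····♥██
███████
███████

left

??????????
??????????
???██·██??
???██·████
???██·████
???··★··██
???·····██
???·····██
???·····██
???·····██

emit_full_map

██·██??
██·████
██·████
··★··██
·····██
·····██
·····██
·····██
····♥██
███████
███████


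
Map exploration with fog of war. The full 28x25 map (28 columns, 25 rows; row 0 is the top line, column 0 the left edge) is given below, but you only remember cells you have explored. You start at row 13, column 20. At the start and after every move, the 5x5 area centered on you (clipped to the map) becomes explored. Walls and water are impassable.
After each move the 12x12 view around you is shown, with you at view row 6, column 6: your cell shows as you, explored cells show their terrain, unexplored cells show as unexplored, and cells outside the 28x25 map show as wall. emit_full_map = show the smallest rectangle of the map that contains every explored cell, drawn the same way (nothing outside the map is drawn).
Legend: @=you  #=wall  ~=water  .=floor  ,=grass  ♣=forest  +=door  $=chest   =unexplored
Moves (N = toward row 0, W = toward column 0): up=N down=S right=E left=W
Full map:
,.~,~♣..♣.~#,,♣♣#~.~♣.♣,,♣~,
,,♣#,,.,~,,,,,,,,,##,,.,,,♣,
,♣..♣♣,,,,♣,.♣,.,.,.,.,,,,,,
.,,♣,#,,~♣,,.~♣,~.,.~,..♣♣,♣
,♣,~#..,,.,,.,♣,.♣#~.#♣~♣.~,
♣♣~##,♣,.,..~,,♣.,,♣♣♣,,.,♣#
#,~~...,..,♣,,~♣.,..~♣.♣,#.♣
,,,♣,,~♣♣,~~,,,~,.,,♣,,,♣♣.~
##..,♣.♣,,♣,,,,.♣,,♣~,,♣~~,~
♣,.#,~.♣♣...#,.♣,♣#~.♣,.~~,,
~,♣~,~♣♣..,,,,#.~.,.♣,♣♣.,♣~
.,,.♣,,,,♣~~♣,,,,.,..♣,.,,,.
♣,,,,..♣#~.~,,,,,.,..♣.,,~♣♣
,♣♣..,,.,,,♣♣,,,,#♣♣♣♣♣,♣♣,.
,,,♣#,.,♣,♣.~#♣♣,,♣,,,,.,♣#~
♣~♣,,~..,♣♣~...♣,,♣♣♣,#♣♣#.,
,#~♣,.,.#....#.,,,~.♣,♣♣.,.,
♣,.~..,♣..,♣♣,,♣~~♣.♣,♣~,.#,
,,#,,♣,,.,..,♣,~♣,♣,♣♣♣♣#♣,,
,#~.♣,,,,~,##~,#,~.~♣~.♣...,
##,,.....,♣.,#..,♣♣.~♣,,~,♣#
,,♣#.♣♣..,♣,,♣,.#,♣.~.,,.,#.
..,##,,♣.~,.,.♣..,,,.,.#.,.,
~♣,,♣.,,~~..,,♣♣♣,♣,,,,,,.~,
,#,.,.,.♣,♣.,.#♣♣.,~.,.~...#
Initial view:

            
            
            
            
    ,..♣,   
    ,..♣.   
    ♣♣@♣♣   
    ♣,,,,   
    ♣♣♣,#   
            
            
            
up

            
            
            
            
    ,.♣,♣   
    ,..♣,   
    ,.@♣.   
    ♣♣♣♣♣   
    ♣,,,,   
    ♣♣♣,#   
            
            

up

            
            
            
            
    #~.♣,   
    ,.♣,♣   
    ,.@♣,   
    ,..♣.   
    ♣♣♣♣♣   
    ♣,,,,   
    ♣♣♣,#   
            

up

            
            
            
            
    ,♣~,,   
    #~.♣,   
    ,.@,♣   
    ,..♣,   
    ,..♣.   
    ♣♣♣♣♣   
    ♣,,,,   
    ♣♣♣,#   

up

            
            
            
            
    ,,♣,,   
    ,♣~,,   
    #~@♣,   
    ,.♣,♣   
    ,..♣,   
    ,..♣.   
    ♣♣♣♣♣   
    ♣,,,,   

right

            
            
            
            
   ,,♣,,,   
   ,♣~,,♣   
   #~.@,.   
   ,.♣,♣♣   
   ,..♣,.   
   ,..♣.    
   ♣♣♣♣♣    
   ♣,,,,    

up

            
            
            
            
    .~♣.♣   
   ,,♣,,,   
   ,♣~@,♣   
   #~.♣,.   
   ,.♣,♣♣   
   ,..♣,.   
   ,..♣.    
   ♣♣♣♣♣    

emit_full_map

 .~♣.♣
,,♣,,,
,♣~@,♣
#~.♣,.
,.♣,♣♣
,..♣,.
,..♣. 
♣♣♣♣♣ 
♣,,,, 
♣♣♣,# 

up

            
            
            
            
    ♣♣♣,,   
    .~♣.♣   
   ,,♣@,,   
   ,♣~,,♣   
   #~.♣,.   
   ,.♣,♣♣   
   ,..♣,.   
   ,..♣.    

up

            
            
            
            
    ~.#♣~   
    ♣♣♣,,   
    .~@.♣   
   ,,♣,,,   
   ,♣~,,♣   
   #~.♣,.   
   ,.♣,♣♣   
   ,..♣,.   

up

############
            
            
            
    .~,..   
    ~.#♣~   
    ♣♣@,,   
    .~♣.♣   
   ,,♣,,,   
   ,♣~,,♣   
   #~.♣,.   
   ,.♣,♣♣   

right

############
            
            
            
   .~,..♣   
   ~.#♣~♣   
   ♣♣♣@,.   
   .~♣.♣,   
  ,,♣,,,♣   
  ,♣~,,♣    
  #~.♣,.    
  ,.♣,♣♣    

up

############
############
            
            
    ,.,,,   
   .~,..♣   
   ~.#@~♣   
   ♣♣♣,,.   
   .~♣.♣,   
  ,,♣,,,♣   
  ,♣~,,♣    
  #~.♣,.    

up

############
############
############
            
    ,,.,,   
    ,.,,,   
   .~,@.♣   
   ~.#♣~♣   
   ♣♣♣,,.   
   .~♣.♣,   
  ,,♣,,,♣   
  ,♣~,,♣    

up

############
############
############
############
    ♣.♣,,   
    ,,.,,   
    ,.@,,   
   .~,..♣   
   ~.#♣~♣   
   ♣♣♣,,.   
   .~♣.♣,   
  ,,♣,,,♣   

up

############
############
############
############
############
    ♣.♣,,   
    ,,@,,   
    ,.,,,   
   .~,..♣   
   ~.#♣~♣   
   ♣♣♣,,.   
   .~♣.♣,   

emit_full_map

  ♣.♣,,
  ,,@,,
  ,.,,,
 .~,..♣
 ~.#♣~♣
 ♣♣♣,,.
 .~♣.♣,
,,♣,,,♣
,♣~,,♣ 
#~.♣,. 
,.♣,♣♣ 
,..♣,. 
,..♣.  
♣♣♣♣♣  
♣,,,,  
♣♣♣,#  

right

############
############
############
############
############
   ♣.♣,,♣  #
   ,,.@,,  #
   ,.,,,,  #
  .~,..♣♣  #
  ~.#♣~♣   #
  ♣♣♣,,.   #
  .~♣.♣,   #

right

############
############
############
############
############
  ♣.♣,,♣~ ##
  ,,.,@,♣ ##
  ,.,,,,, ##
 .~,..♣♣, ##
 ~.#♣~♣   ##
 ♣♣♣,,.   ##
 .~♣.♣,   ##

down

############
############
############
############
  ♣.♣,,♣~ ##
  ,,.,,,♣ ##
  ,.,,@,, ##
 .~,..♣♣, ##
 ~.#♣~♣.~ ##
 ♣♣♣,,.   ##
 .~♣.♣,   ##
,,♣,,,♣   ##

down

############
############
############
  ♣.♣,,♣~ ##
  ,,.,,,♣ ##
  ,.,,,,, ##
 .~,..@♣, ##
 ~.#♣~♣.~ ##
 ♣♣♣,,.,♣ ##
 .~♣.♣,   ##
,,♣,,,♣   ##
,♣~,,♣    ##

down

############
############
  ♣.♣,,♣~ ##
  ,,.,,,♣ ##
  ,.,,,,, ##
 .~,..♣♣, ##
 ~.#♣~@.~ ##
 ♣♣♣,,.,♣ ##
 .~♣.♣,#. ##
,,♣,,,♣   ##
,♣~,,♣    ##
#~.♣,.    ##

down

############
  ♣.♣,,♣~ ##
  ,,.,,,♣ ##
  ,.,,,,, ##
 .~,..♣♣, ##
 ~.#♣~♣.~ ##
 ♣♣♣,,@,♣ ##
 .~♣.♣,#. ##
,,♣,,,♣♣. ##
,♣~,,♣    ##
#~.♣,.    ##
,.♣,♣♣    ##

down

  ♣.♣,,♣~ ##
  ,,.,,,♣ ##
  ,.,,,,, ##
 .~,..♣♣, ##
 ~.#♣~♣.~ ##
 ♣♣♣,,.,♣ ##
 .~♣.♣@#. ##
,,♣,,,♣♣. ##
,♣~,,♣~~, ##
#~.♣,.    ##
,.♣,♣♣    ##
,..♣,.    ##

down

  ,,.,,,♣ ##
  ,.,,,,, ##
 .~,..♣♣, ##
 ~.#♣~♣.~ ##
 ♣♣♣,,.,♣ ##
 .~♣.♣,#. ##
,,♣,,,@♣. ##
,♣~,,♣~~, ##
#~.♣,.~~, ##
,.♣,♣♣    ##
,..♣,.    ##
,..♣.     ##

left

   ,,.,,,♣ #
   ,.,,,,, #
  .~,..♣♣, #
  ~.#♣~♣.~ #
  ♣♣♣,,.,♣ #
  .~♣.♣,#. #
 ,,♣,,@♣♣. #
 ,♣~,,♣~~, #
 #~.♣,.~~, #
 ,.♣,♣♣    #
 ,..♣,.    #
 ,..♣.     #

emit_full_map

  ♣.♣,,♣~
  ,,.,,,♣
  ,.,,,,,
 .~,..♣♣,
 ~.#♣~♣.~
 ♣♣♣,,.,♣
 .~♣.♣,#.
,,♣,,@♣♣.
,♣~,,♣~~,
#~.♣,.~~,
,.♣,♣♣   
,..♣,.   
,..♣.    
♣♣♣♣♣    
♣,,,,    
♣♣♣,#    

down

   ,.,,,,, #
  .~,..♣♣, #
  ~.#♣~♣.~ #
  ♣♣♣,,.,♣ #
  .~♣.♣,#. #
 ,,♣,,,♣♣. #
 ,♣~,,@~~, #
 #~.♣,.~~, #
 ,.♣,♣♣.,  #
 ,..♣,.    #
 ,..♣.     #
 ♣♣♣♣♣     #

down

  .~,..♣♣, #
  ~.#♣~♣.~ #
  ♣♣♣,,.,♣ #
  .~♣.♣,#. #
 ,,♣,,,♣♣. #
 ,♣~,,♣~~, #
 #~.♣,@~~, #
 ,.♣,♣♣.,  #
 ,..♣,.,,  #
 ,..♣.     #
 ♣♣♣♣♣     #
 ♣,,,,     #

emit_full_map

  ♣.♣,,♣~
  ,,.,,,♣
  ,.,,,,,
 .~,..♣♣,
 ~.#♣~♣.~
 ♣♣♣,,.,♣
 .~♣.♣,#.
,,♣,,,♣♣.
,♣~,,♣~~,
#~.♣,@~~,
,.♣,♣♣., 
,..♣,.,, 
,..♣.    
♣♣♣♣♣    
♣,,,,    
♣♣♣,#    


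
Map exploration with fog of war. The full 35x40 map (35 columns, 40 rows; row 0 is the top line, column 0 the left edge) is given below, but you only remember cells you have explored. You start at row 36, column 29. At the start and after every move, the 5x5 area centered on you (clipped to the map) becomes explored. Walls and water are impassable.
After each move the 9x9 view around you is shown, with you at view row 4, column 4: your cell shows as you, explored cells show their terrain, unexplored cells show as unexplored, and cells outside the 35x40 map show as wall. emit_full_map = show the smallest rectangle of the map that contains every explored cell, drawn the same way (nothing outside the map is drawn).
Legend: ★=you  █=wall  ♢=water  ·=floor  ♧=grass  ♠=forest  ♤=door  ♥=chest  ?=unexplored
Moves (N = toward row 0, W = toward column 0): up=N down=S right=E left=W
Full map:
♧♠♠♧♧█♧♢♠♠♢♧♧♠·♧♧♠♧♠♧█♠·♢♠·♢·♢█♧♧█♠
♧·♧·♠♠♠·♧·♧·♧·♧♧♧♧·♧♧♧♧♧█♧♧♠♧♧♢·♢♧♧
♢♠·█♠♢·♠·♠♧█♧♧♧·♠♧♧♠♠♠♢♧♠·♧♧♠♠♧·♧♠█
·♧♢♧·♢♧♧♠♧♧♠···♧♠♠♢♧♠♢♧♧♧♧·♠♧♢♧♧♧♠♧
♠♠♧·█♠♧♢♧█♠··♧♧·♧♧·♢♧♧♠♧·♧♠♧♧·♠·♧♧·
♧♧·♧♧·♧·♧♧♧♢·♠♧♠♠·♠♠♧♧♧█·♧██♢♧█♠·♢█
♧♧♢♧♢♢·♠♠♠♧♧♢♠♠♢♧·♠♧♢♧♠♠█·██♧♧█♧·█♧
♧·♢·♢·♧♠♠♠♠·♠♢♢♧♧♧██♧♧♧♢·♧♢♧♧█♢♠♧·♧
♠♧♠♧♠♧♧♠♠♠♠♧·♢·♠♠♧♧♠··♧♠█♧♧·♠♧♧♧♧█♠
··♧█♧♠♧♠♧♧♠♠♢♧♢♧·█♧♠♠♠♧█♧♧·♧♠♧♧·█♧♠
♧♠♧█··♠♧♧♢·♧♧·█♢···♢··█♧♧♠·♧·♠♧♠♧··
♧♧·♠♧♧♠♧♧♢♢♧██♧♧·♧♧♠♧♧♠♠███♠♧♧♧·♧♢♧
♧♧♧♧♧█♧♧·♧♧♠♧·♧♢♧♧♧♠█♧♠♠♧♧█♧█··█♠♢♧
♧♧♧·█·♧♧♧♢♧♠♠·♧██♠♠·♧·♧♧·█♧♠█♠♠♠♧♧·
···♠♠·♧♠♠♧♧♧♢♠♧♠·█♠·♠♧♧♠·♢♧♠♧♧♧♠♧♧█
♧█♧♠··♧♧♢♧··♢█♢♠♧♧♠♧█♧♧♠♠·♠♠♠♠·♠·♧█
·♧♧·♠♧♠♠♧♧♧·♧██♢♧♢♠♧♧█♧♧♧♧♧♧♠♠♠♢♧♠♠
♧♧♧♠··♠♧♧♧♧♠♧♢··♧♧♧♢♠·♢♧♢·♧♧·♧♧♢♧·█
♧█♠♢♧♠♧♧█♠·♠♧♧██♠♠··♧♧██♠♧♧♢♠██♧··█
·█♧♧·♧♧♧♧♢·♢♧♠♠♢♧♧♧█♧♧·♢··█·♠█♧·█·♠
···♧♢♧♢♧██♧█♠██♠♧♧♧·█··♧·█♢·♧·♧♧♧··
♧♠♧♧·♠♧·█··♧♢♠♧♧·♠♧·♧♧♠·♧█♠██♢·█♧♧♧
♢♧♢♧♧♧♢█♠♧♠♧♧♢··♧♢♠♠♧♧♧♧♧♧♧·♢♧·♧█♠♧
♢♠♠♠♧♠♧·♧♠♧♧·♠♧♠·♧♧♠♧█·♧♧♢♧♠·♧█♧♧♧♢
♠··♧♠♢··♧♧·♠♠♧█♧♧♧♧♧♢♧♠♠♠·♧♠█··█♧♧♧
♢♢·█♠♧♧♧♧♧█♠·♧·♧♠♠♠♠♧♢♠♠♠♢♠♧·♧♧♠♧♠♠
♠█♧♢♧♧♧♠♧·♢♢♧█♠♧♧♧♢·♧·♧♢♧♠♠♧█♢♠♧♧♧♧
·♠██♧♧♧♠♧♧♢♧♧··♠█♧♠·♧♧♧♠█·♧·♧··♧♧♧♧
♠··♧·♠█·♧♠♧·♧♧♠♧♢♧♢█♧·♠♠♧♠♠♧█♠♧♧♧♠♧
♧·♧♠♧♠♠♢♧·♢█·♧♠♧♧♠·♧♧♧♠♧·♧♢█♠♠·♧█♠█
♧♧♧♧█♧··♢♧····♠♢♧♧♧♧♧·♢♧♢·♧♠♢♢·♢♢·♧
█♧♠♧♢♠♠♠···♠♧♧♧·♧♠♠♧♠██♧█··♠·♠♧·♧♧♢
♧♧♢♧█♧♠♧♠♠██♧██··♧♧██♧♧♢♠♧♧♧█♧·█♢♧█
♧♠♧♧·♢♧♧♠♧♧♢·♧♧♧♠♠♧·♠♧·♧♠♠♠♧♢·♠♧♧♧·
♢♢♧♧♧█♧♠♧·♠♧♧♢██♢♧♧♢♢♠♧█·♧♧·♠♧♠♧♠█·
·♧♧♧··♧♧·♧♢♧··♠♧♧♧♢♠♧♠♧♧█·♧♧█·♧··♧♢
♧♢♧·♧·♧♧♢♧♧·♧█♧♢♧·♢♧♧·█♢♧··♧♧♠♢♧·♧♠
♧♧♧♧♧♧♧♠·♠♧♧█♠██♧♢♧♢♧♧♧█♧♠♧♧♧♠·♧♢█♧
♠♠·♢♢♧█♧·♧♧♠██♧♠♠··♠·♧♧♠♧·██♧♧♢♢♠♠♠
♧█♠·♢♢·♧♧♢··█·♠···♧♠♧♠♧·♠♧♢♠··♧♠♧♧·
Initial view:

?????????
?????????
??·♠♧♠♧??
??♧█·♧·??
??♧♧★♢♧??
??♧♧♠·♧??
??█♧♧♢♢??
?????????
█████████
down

?????????
??·♠♧♠♧??
??♧█·♧·??
??♧♧♠♢♧??
??♧♧★·♧??
??█♧♧♢♢??
??♠··♧♠??
█████████
█████████

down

??·♠♧♠♧??
??♧█·♧·??
??♧♧♠♢♧??
??♧♧♠·♧??
??█♧★♢♢??
??♠··♧♠??
█████████
█████████
█████████

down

??♧█·♧·??
??♧♧♠♢♧??
??♧♧♠·♧??
??█♧♧♢♢??
??♠·★♧♠??
█████████
█████████
█████████
█████████

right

?♧█·♧·???
?♧♧♠♢♧???
?♧♧♠·♧♢??
?█♧♧♢♢♠??
?♠··★♠♧??
█████████
█████████
█████████
█████████

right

♧█·♧·???█
♧♧♠♢♧???█
♧♧♠·♧♢█?█
█♧♧♢♢♠♠?█
♠··♧★♧♧?█
█████████
█████████
█████████
█████████

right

█·♧·???██
♧♠♢♧???██
♧♠·♧♢█♧██
♧♧♢♢♠♠♠██
··♧♠★♧·██
█████████
█████████
█████████
█████████

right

·♧·???███
♠♢♧???███
♠·♧♢█♧███
♧♢♢♠♠♠███
·♧♠♧★·███
█████████
█████████
█████████
█████████

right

♧·???████
♢♧???████
·♧♢█♧████
♢♢♠♠♠████
♧♠♧♧★████
█████████
█████████
█████████
█████████

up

♠♧???████
♧·???████
♢♧·♧♠████
·♧♢█♧████
♢♢♠♠★████
♧♠♧♧·████
█████████
█████████
█████████

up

?????████
♠♧???████
♧··♧♢████
♢♧·♧♠████
·♧♢█★████
♢♢♠♠♠████
♧♠♧♧·████
█████████
█████████

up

?????████
?????████
♠♧♠█·████
♧··♧♢████
♢♧·♧★████
·♧♢█♧████
♢♢♠♠♠████
♧♠♧♧·████
█████████

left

??????███
??????███
♧♠♧♠█·███
·♧··♧♢███
♠♢♧·★♠███
♠·♧♢█♧███
♧♢♢♠♠♠███
·♧♠♧♧·███
█████████

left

???????██
???????██
♠♧♠♧♠█·██
█·♧··♧♢██
♧♠♢♧★♧♠██
♧♠·♧♢█♧██
♧♧♢♢♠♠♠██
··♧♠♧♧·██
█████████

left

????????█
????????█
·♠♧♠♧♠█·█
♧█·♧··♧♢█
♧♧♠♢★·♧♠█
♧♧♠·♧♢█♧█
█♧♧♢♢♠♠♠█
♠··♧♠♧♧·█
█████████

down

????????█
·♠♧♠♧♠█·█
♧█·♧··♧♢█
♧♧♠♢♧·♧♠█
♧♧♠·★♢█♧█
█♧♧♢♢♠♠♠█
♠··♧♠♧♧·█
█████████
█████████

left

?????????
?·♠♧♠♧♠█·
?♧█·♧··♧♢
?♧♧♠♢♧·♧♠
?♧♧♠★♧♢█♧
?█♧♧♢♢♠♠♠
?♠··♧♠♧♧·
█████████
█████████

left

?????????
??·♠♧♠♧♠█
??♧█·♧··♧
??♧♧♠♢♧·♧
??♧♧★·♧♢█
??█♧♧♢♢♠♠
??♠··♧♠♧♧
█████████
█████████

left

?????????
???·♠♧♠♧♠
??♧♧█·♧··
??·♧♧♠♢♧·
??♧♧★♠·♧♢
??██♧♧♢♢♠
??♢♠··♧♠♧
█████████
█████████

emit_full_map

?·♠♧♠♧♠█·
♧♧█·♧··♧♢
·♧♧♠♢♧·♧♠
♧♧★♠·♧♢█♧
██♧♧♢♢♠♠♠
♢♠··♧♠♧♧·

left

?????????
????·♠♧♠♧
??·♧♧█·♧·
??··♧♧♠♢♧
??♠♧★♧♠·♧
??·██♧♧♢♢
??♧♢♠··♧♠
█████████
█████████

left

?????????
?????·♠♧♠
??█·♧♧█·♧
??♧··♧♧♠♢
??♧♠★♧♧♠·
??♧·██♧♧♢
??♠♧♢♠··♧
█████████
█████████

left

?????????
??????·♠♧
??♧█·♧♧█·
??♢♧··♧♧♠
??█♧★♧♧♧♠
??♠♧·██♧♧
??·♠♧♢♠··
█████████
█████████

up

?????????
?????????
??█·♧♧·♠♧
??♧█·♧♧█·
??♢♧★·♧♧♠
??█♧♠♧♧♧♠
??♠♧·██♧♧
??·♠♧♢♠··
█████████

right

?????????
?????????
?█·♧♧·♠♧♠
?♧█·♧♧█·♧
?♢♧·★♧♧♠♢
?█♧♠♧♧♧♠·
?♠♧·██♧♧♢
?·♠♧♢♠··♧
█████████

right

?????????
?????????
█·♧♧·♠♧♠♧
♧█·♧♧█·♧·
♢♧··★♧♠♢♧
█♧♠♧♧♧♠·♧
♠♧·██♧♧♢♢
·♠♧♢♠··♧♠
█████████

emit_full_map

█·♧♧·♠♧♠♧♠█·
♧█·♧♧█·♧··♧♢
♢♧··★♧♠♢♧·♧♠
█♧♠♧♧♧♠·♧♢█♧
♠♧·██♧♧♢♢♠♠♠
·♠♧♢♠··♧♠♧♧·

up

?????????
?????????
??♠♠♧♢·??
█·♧♧·♠♧♠♧
♧█·♧★█·♧·
♢♧··♧♧♠♢♧
█♧♠♧♧♧♠·♧
♠♧·██♧♧♢♢
·♠♧♢♠··♧♠

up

?????????
?????????
??♧♧♧█♧??
??♠♠♧♢·??
█·♧♧★♠♧♠♧
♧█·♧♧█·♧·
♢♧··♧♧♠♢♧
█♧♠♧♧♧♠·♧
♠♧·██♧♧♢♢

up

?????????
?????????
??··♠·♠??
??♧♧♧█♧??
??♠♠★♢·??
█·♧♧·♠♧♠♧
♧█·♧♧█·♧·
♢♧··♧♧♠♢♧
█♧♠♧♧♧♠·♧

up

?????????
?????????
??·♧♠♢♢??
??··♠·♠??
??♧♧★█♧??
??♠♠♧♢·??
█·♧♧·♠♧♠♧
♧█·♧♧█·♧·
♢♧··♧♧♠♢♧

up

?????????
?????????
??♧♢█♠♠??
??·♧♠♢♢??
??··★·♠??
??♧♧♧█♧??
??♠♠♧♢·??
█·♧♧·♠♧♠♧
♧█·♧♧█·♧·

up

?????????
?????????
??♠♠♧█♠??
??♧♢█♠♠??
??·♧★♢♢??
??··♠·♠??
??♧♧♧█♧??
??♠♠♧♢·??
█·♧♧·♠♧♠♧

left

?????????
?????????
??♧♠♠♧█♠?
??·♧♢█♠♠?
??♢·★♠♢♢?
??█··♠·♠?
??♠♧♧♧█♧?
???♠♠♧♢·?
?█·♧♧·♠♧♠

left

?????????
?????????
??♠♧♠♠♧█♠
??♧·♧♢█♠♠
??♧♢★♧♠♢♢
??♧█··♠·♠
??♢♠♧♧♧█♧
????♠♠♧♢·
??█·♧♧·♠♧

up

?????????
?????????
??♠█·♧·??
??♠♧♠♠♧█♠
??♧·★♢█♠♠
??♧♢·♧♠♢♢
??♧█··♠·♠
??♢♠♧♧♧█♧
????♠♠♧♢·

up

?????????
?????????
??♢♧♠♠♧??
??♠█·♧·??
??♠♧★♠♧█♠
??♧·♧♢█♠♠
??♧♢·♧♠♢♢
??♧█··♠·♠
??♢♠♧♧♧█♧

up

?????????
?????????
??♠♠♢♠♧??
??♢♧♠♠♧??
??♠█★♧·??
??♠♧♠♠♧█♠
??♧·♧♢█♠♠
??♧♢·♧♠♢♢
??♧█··♠·♠

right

?????????
?????????
?♠♠♢♠♧·??
?♢♧♠♠♧█??
?♠█·★·♧??
?♠♧♠♠♧█♠?
?♧·♧♢█♠♠?
?♧♢·♧♠♢♢?
?♧█··♠·♠?

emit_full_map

♠♠♢♠♧·??????
♢♧♠♠♧█??????
♠█·★·♧??????
♠♧♠♠♧█♠?????
♧·♧♢█♠♠?????
♧♢·♧♠♢♢?????
♧█··♠·♠?????
♢♠♧♧♧█♧?????
??♠♠♧♢·?????
█·♧♧·♠♧♠♧♠█·
♧█·♧♧█·♧··♧♢
♢♧··♧♧♠♢♧·♧♠
█♧♠♧♧♧♠·♧♢█♧
♠♧·██♧♧♢♢♠♠♠
·♠♧♢♠··♧♠♧♧·
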